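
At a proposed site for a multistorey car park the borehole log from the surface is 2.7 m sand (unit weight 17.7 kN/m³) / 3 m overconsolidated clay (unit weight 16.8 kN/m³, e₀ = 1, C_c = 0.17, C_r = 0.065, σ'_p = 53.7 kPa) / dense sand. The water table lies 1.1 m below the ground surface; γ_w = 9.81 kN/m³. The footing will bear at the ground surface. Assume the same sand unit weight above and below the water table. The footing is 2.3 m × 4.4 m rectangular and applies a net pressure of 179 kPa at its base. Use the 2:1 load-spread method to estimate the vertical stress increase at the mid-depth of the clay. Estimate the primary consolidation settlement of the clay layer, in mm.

S_c ≈ 46.8 mm

Mid-depth of clay below the ground surface: z = 2.7 + 3/2 = 4.2 m.
Total vertical stress at mid-clay: σ_v = 17.7×2.7 + 16.8×1.5 = 72.99 kPa.
Pore pressure: u = 9.81×(4.2 − 1.1) = 30.411 kPa.
Initial effective stress: σ'_0 = σ_v − u = 72.99 − 30.411 = 42.579 kPa.
Stress increase at mid-clay by the 2:1 spreading method:
Δσ = qBL/((B+z)(L+z)) = 179×2.3×4.4/((2.3+4.2)(4.4+4.2)) = 32.406 kPa
Final effective stress: σ'_f = 42.579 + 32.406 = 74.985 kPa.
σ'_f = 74.985 > σ'_p = 53.7 kPa, so the stress path crosses the preconsolidation pressure — recompression up to σ'_p, then virgin compression beyond:
S_c = H/(1+e₀)·[C_r·log₁₀(σ'_p/σ'_0) + C_c·log₁₀(σ'_f/σ'_p)]
    = 3/2 × [0.065×log₁₀(53.7/42.579) + 0.17×log₁₀(74.985/53.7)]
    = 1.5 × [0.0065506 + 0.02465] = 0.0468 m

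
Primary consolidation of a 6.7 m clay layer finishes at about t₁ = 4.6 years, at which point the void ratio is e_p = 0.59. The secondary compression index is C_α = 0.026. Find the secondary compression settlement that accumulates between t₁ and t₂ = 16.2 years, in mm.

Secondary compression: S_s = C_α·H/(1+e_p)·log₁₀(t₂/t₁)
S_s = 0.026×6.7/(1+0.59)×log₁₀(16.2/4.6)
    = 0.1096 × 0.5468 = 0.0599 m

S_s ≈ 59.9 mm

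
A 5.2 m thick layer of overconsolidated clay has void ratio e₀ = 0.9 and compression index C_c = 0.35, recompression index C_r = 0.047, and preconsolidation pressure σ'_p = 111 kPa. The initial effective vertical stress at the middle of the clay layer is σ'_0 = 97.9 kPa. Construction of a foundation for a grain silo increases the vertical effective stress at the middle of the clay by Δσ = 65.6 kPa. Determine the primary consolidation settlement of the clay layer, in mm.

Final effective stress: σ'_f = 97.9 + 65.6 = 163.5 kPa.
σ'_f = 163.5 > σ'_p = 111 kPa, so the stress path crosses the preconsolidation pressure — recompression up to σ'_p, then virgin compression beyond:
S_c = H/(1+e₀)·[C_r·log₁₀(σ'_p/σ'_0) + C_c·log₁₀(σ'_f/σ'_p)]
    = 5.2/1.9 × [0.047×log₁₀(111/97.9) + 0.35×log₁₀(163.5/111)]
    = 2.7368 × [0.0025634 + 0.058868] = 0.1681 m

S_c ≈ 168 mm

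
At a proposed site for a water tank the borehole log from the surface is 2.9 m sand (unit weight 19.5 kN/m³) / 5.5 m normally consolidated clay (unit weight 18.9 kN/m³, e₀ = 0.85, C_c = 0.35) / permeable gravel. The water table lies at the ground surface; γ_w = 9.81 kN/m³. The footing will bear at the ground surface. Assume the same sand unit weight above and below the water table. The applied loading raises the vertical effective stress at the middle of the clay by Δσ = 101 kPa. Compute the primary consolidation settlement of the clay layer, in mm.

Mid-depth of clay below the ground surface: z = 2.9 + 5.5/2 = 5.65 m.
Total vertical stress at mid-clay: σ_v = 19.5×2.9 + 18.9×2.75 = 108.52 kPa.
Pore pressure: u = 9.81×(5.65 − 0) = 55.427 kPa.
Initial effective stress: σ'_0 = σ_v − u = 108.52 − 55.427 = 53.093 kPa.
Final effective stress: σ'_f = σ'_0 + Δσ = 53.093 + 101 = 154.09 kPa.
Normally consolidated clay, so the full stress increment lies on the virgin compression line:
S_c = C_c·H/(1+e₀)·log₁₀(σ'_f/σ'_0) = 0.35×5.5/(1+0.85)×log₁₀(154.09/53.093)
    = 1.0405 × 0.46274 = 0.4815 m

S_c ≈ 481 mm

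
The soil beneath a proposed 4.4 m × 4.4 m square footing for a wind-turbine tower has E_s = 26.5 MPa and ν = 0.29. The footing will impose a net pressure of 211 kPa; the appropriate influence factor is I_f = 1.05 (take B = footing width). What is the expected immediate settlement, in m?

Immediate (elastic) settlement: S_e = q·B·(1−ν²)/E_s · I_f.
E_s = 26.5 MPa = 26500 kPa.
S_e = 211 × 4.4 × (1 − 0.29²) / 26500 × 1.05
    = 211 × 4.4 × 0.9159 / 26500 × 1.05
    = 0.03369 m

S_e ≈ 0.0337 m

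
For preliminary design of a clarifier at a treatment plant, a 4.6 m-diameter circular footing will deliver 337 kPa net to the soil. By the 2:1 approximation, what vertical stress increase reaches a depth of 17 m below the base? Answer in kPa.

Δσ_z ≈ 15.3 kPa

By the 2:1 method the load spreads at 1 horizontal : 2 vertical, so at depth z the loaded area has grown by z in each plan dimension:
Δσ ≈ qD²/(D+z)² = 337×4.6²/(4.6+17)² = 15.284 kPa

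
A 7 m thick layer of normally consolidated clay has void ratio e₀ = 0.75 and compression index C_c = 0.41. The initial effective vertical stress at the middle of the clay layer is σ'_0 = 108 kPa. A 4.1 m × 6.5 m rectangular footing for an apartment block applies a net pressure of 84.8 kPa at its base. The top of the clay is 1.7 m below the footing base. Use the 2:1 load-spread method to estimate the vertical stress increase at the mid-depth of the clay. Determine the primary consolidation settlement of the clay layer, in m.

S_c ≈ 0.125 m

Mid-depth of clay below the footing base: z = 1.7 + 7/2 = 5.2 m.
Stress increase at mid-clay by the 2:1 spreading method:
Δσ = qBL/((B+z)(L+z)) = 84.8×4.1×6.5/((4.1+5.2)(6.5+5.2)) = 20.769 kPa
Final effective stress: σ'_f = σ'_0 + Δσ = 108 + 20.769 = 128.77 kPa.
Normally consolidated clay, so the full stress increment lies on the virgin compression line:
S_c = C_c·H/(1+e₀)·log₁₀(σ'_f/σ'_0) = 0.41×7/(1+0.75)×log₁₀(128.77/108)
    = 1.64 × 0.076391 = 0.1253 m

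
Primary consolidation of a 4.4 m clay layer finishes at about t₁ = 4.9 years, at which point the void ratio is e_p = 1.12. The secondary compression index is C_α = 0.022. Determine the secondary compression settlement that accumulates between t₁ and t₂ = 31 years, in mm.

Secondary compression: S_s = C_α·H/(1+e_p)·log₁₀(t₂/t₁)
S_s = 0.022×4.4/(1+1.12)×log₁₀(31/4.9)
    = 0.04566 × 0.8012 = 0.03658 m

S_s ≈ 36.6 mm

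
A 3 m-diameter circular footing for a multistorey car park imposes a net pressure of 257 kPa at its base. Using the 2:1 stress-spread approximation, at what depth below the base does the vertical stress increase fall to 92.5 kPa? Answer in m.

2:1 spreading — at depth z the loaded area has grown by z in each plan dimension:
qD²/(D+z)² = Δσ_z ⇒ z = D(√(q/Δσ_z) − 1) = 3×(√(257/92.5) − 1) = 2.001 m

z ≈ 2 m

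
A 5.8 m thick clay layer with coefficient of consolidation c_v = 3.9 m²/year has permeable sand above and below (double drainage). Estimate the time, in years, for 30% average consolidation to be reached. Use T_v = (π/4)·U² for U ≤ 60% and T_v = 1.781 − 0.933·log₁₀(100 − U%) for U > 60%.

Drainage path length: H_d = H/2 = 2.9 m (double drainage).
U ≤ 60%: T_v = (π/4)·U² = (π/4)×0.3² = 0.070686.
t = T_v·H_d²/c_v = 0.070686×2.9²/3.9 = 0.1524 years.

t ≈ 0.152 years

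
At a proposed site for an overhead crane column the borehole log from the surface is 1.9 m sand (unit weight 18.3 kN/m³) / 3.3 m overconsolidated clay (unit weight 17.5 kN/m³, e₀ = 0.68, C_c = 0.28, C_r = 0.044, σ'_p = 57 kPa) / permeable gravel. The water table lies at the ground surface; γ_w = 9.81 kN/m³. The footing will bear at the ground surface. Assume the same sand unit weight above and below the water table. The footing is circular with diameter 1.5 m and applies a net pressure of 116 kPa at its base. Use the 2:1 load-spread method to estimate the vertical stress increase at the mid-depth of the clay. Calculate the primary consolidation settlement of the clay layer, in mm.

S_c ≈ 11.4 mm

Mid-depth of clay below the ground surface: z = 1.9 + 3.3/2 = 3.55 m.
Total vertical stress at mid-clay: σ_v = 18.3×1.9 + 17.5×1.65 = 63.645 kPa.
Pore pressure: u = 9.81×(3.55 − 0) = 34.825 kPa.
Initial effective stress: σ'_0 = σ_v − u = 63.645 − 34.825 = 28.82 kPa.
Stress increase at mid-clay by the 2:1 spreading method:
Δσ ≈ qD²/(D+z)² = 116×1.5²/(1.5+3.55)² = 10.234 kPa
Final effective stress: σ'_f = 28.82 + 10.234 = 39.054 kPa.
σ'_f = 39.054 ≤ σ'_p = 57 kPa, so the clay remains overconsolidated and only the recompression index applies:
S_c = C_r·H/(1+e₀)·log₁₀(σ'_f/σ'_0) = 0.044×3.3/1.68×log₁₀(39.054/28.82)
    = 0.086429 × 0.13197 = 0.01141 m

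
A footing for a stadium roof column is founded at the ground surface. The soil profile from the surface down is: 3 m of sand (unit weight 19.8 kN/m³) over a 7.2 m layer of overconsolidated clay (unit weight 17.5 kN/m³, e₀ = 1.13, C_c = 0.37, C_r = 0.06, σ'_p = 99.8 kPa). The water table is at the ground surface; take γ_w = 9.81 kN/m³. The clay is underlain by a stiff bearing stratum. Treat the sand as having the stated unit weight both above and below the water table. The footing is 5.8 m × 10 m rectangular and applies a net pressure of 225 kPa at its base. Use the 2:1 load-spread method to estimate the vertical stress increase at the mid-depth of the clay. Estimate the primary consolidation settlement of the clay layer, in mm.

S_c ≈ 153 mm

Mid-depth of clay below the ground surface: z = 3 + 7.2/2 = 6.6 m.
Total vertical stress at mid-clay: σ_v = 19.8×3 + 17.5×3.6 = 122.4 kPa.
Pore pressure: u = 9.81×(6.6 − 0) = 64.746 kPa.
Initial effective stress: σ'_0 = σ_v − u = 122.4 − 64.746 = 57.654 kPa.
Stress increase at mid-clay by the 2:1 spreading method:
Δσ = qBL/((B+z)(L+z)) = 225×5.8×10/((5.8+6.6)(10+6.6)) = 63.399 kPa
Final effective stress: σ'_f = 57.654 + 63.399 = 121.05 kPa.
σ'_f = 121.05 > σ'_p = 99.8 kPa, so the stress path crosses the preconsolidation pressure — recompression up to σ'_p, then virgin compression beyond:
S_c = H/(1+e₀)·[C_r·log₁₀(σ'_p/σ'_0) + C_c·log₁₀(σ'_f/σ'_p)]
    = 7.2/2.13 × [0.06×log₁₀(99.8/57.654) + 0.37×log₁₀(121.05/99.8)]
    = 3.3803 × [0.014298 + 0.031019] = 0.1532 m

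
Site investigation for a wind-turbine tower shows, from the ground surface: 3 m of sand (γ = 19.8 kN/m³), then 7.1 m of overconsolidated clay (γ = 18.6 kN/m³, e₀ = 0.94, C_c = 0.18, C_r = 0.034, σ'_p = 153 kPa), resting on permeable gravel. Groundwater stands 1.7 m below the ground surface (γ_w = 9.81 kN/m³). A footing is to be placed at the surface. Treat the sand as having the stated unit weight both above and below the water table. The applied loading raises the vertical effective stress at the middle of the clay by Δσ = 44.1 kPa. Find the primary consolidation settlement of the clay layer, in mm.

Mid-depth of clay below the ground surface: z = 3 + 7.1/2 = 6.55 m.
Total vertical stress at mid-clay: σ_v = 19.8×3 + 18.6×3.55 = 125.43 kPa.
Pore pressure: u = 9.81×(6.55 − 1.7) = 47.578 kPa.
Initial effective stress: σ'_0 = σ_v − u = 125.43 − 47.578 = 77.852 kPa.
Final effective stress: σ'_f = 77.852 + 44.1 = 121.95 kPa.
σ'_f = 121.95 ≤ σ'_p = 153 kPa, so the clay remains overconsolidated and only the recompression index applies:
S_c = C_r·H/(1+e₀)·log₁₀(σ'_f/σ'_0) = 0.034×7.1/1.94×log₁₀(121.95/77.852)
    = 0.12443 × 0.19491 = 0.02425 m

S_c ≈ 24.3 mm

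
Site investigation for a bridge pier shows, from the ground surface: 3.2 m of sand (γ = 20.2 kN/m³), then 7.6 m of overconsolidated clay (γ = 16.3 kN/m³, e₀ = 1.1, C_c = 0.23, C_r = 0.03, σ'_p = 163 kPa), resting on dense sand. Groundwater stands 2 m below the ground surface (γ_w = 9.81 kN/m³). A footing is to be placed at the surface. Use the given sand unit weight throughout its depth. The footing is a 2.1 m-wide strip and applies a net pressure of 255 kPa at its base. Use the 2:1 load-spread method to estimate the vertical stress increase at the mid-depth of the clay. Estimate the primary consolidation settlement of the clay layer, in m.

Mid-depth of clay below the ground surface: z = 3.2 + 7.6/2 = 7 m.
Total vertical stress at mid-clay: σ_v = 20.2×3.2 + 16.3×3.8 = 126.58 kPa.
Pore pressure: u = 9.81×(7 − 2) = 49.05 kPa.
Initial effective stress: σ'_0 = σ_v − u = 126.58 − 49.05 = 77.53 kPa.
Stress increase at mid-clay by the 2:1 spreading method:
Δσ = qB/(B+z) = 255×2.1/(2.1+7) = 58.846 kPa
Final effective stress: σ'_f = 77.53 + 58.846 = 136.38 kPa.
σ'_f = 136.38 ≤ σ'_p = 163 kPa, so the clay remains overconsolidated and only the recompression index applies:
S_c = C_r·H/(1+e₀)·log₁₀(σ'_f/σ'_0) = 0.03×7.6/2.1×log₁₀(136.38/77.53)
    = 0.10857 × 0.24528 = 0.02663 m

S_c ≈ 0.0266 m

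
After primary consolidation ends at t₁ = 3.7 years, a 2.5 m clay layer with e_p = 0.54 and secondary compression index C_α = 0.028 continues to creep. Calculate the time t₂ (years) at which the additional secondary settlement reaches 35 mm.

S_s = C_α·H/(1+e_p)·log₁₀(t₂/t₁) ⇒ log₁₀(t₂/t₁) = S_s·(1+e_p)/(C_α·H).
log₁₀(t₂/t₁) = 0.035 × (1+0.54) / (0.028×2.5) = 0.77
t₂ = t₁ × 10^0.77 = 3.7 × 5.888 = 21.79 years

t₂ ≈ 21.8 years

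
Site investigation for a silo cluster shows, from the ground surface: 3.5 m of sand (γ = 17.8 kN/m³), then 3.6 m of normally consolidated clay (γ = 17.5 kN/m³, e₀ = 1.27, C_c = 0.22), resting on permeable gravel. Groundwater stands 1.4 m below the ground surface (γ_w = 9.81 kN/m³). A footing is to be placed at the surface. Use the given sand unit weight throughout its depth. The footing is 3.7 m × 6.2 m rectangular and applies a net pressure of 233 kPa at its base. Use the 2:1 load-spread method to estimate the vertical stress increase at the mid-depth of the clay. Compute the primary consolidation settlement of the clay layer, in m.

Mid-depth of clay below the ground surface: z = 3.5 + 3.6/2 = 5.3 m.
Total vertical stress at mid-clay: σ_v = 17.8×3.5 + 17.5×1.8 = 93.8 kPa.
Pore pressure: u = 9.81×(5.3 − 1.4) = 38.259 kPa.
Initial effective stress: σ'_0 = σ_v − u = 93.8 − 38.259 = 55.541 kPa.
Stress increase at mid-clay by the 2:1 spreading method:
Δσ = qBL/((B+z)(L+z)) = 233×3.7×6.2/((3.7+5.3)(6.2+5.3)) = 51.643 kPa
Final effective stress: σ'_f = σ'_0 + Δσ = 55.541 + 51.643 = 107.18 kPa.
Normally consolidated clay, so the full stress increment lies on the virgin compression line:
S_c = C_c·H/(1+e₀)·log₁₀(σ'_f/σ'_0) = 0.22×3.6/(1+1.27)×log₁₀(107.18/55.541)
    = 0.3489 × 0.2855 = 0.09961 m

S_c ≈ 0.0996 m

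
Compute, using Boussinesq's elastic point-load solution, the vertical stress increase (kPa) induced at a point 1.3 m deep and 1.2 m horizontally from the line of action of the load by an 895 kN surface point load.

Boussinesq vertical stress below a point load on an elastic half-space:
Δσ_z = 3P/(2πz²) · [1 + (r/z)²]^(−5/2)
r/z = 1.2/1.3 = 0.92308; [1+(r/z)²]^(−5/2) = 0.21422.
Δσ_z = 3×895/(2π×1.3²) × 0.21422 = 252.86 × 0.21422 = 54.17 kPa

Δσ_z ≈ 54.2 kPa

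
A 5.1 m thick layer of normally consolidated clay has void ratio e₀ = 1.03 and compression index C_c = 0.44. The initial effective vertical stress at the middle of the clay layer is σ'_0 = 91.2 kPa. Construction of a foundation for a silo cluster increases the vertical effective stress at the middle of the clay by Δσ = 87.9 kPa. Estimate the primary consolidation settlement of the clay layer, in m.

Final effective stress: σ'_f = σ'_0 + Δσ = 91.2 + 87.9 = 179.1 kPa.
Normally consolidated clay, so the full stress increment lies on the virgin compression line:
S_c = C_c·H/(1+e₀)·log₁₀(σ'_f/σ'_0) = 0.44×5.1/(1+1.03)×log₁₀(179.1/91.2)
    = 1.1054 × 0.2931 = 0.324 m

S_c ≈ 0.324 m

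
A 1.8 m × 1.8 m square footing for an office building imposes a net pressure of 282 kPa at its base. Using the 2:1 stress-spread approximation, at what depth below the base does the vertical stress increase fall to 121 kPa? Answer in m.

2:1 spreading — at depth z the loaded area has grown by z in each plan dimension:
qB²/(B+z)² = Δσ_z ⇒ z = B(√(q/Δσ_z) − 1) = 1.8×(√(282/121) − 1) = 0.9479 m

z ≈ 0.948 m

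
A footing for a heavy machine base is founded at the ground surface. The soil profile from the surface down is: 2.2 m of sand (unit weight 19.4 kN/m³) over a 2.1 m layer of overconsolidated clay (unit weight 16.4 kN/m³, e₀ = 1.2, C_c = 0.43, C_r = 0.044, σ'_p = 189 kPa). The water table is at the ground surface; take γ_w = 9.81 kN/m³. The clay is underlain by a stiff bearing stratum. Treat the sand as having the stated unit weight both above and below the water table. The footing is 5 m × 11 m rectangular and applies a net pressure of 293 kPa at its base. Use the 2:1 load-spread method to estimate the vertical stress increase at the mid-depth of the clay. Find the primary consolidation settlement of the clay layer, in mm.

Mid-depth of clay below the ground surface: z = 2.2 + 2.1/2 = 3.25 m.
Total vertical stress at mid-clay: σ_v = 19.4×2.2 + 16.4×1.05 = 59.9 kPa.
Pore pressure: u = 9.81×(3.25 − 0) = 31.883 kPa.
Initial effective stress: σ'_0 = σ_v − u = 59.9 − 31.883 = 28.017 kPa.
Stress increase at mid-clay by the 2:1 spreading method:
Δσ = qBL/((B+z)(L+z)) = 293×5×11/((5+3.25)(11+3.25)) = 137.08 kPa
Final effective stress: σ'_f = 28.017 + 137.08 = 165.1 kPa.
σ'_f = 165.1 ≤ σ'_p = 189 kPa, so the clay remains overconsolidated and only the recompression index applies:
S_c = C_r·H/(1+e₀)·log₁₀(σ'_f/σ'_0) = 0.044×2.1/2.2×log₁₀(165.1/28.017)
    = 0.042 × 0.77033 = 0.03235 m

S_c ≈ 32.4 mm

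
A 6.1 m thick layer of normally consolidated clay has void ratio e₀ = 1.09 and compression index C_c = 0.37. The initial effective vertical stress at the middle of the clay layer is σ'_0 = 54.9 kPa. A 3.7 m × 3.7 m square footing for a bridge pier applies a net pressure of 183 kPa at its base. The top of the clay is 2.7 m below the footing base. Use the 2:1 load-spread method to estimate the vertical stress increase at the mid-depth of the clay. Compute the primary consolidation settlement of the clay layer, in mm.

S_c ≈ 194 mm

Mid-depth of clay below the footing base: z = 2.7 + 6.1/2 = 5.75 m.
Stress increase at mid-clay by the 2:1 spreading method:
Δσ = qBL/((B+z)(L+z)) = 183×3.7×3.7/((3.7+5.75)(3.7+5.75)) = 28.054 kPa
Final effective stress: σ'_f = σ'_0 + Δσ = 54.9 + 28.054 = 82.954 kPa.
Normally consolidated clay, so the full stress increment lies on the virgin compression line:
S_c = C_c·H/(1+e₀)·log₁₀(σ'_f/σ'_0) = 0.37×6.1/(1+1.09)×log₁₀(82.954/54.9)
    = 1.0799 × 0.17926 = 0.1936 m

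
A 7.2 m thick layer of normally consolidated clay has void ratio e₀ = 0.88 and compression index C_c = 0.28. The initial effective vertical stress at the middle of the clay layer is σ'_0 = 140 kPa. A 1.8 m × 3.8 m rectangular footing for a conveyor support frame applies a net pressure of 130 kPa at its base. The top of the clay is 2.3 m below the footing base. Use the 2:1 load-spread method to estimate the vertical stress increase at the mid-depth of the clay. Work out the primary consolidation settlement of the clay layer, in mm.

S_c ≈ 38 mm

Mid-depth of clay below the footing base: z = 2.3 + 7.2/2 = 5.9 m.
Stress increase at mid-clay by the 2:1 spreading method:
Δσ = qBL/((B+z)(L+z)) = 130×1.8×3.8/((1.8+5.9)(3.8+5.9)) = 11.905 kPa
Final effective stress: σ'_f = σ'_0 + Δσ = 140 + 11.905 = 151.91 kPa.
Normally consolidated clay, so the full stress increment lies on the virgin compression line:
S_c = C_c·H/(1+e₀)·log₁₀(σ'_f/σ'_0) = 0.28×7.2/(1+0.88)×log₁₀(151.91/140)
    = 1.0723 × 0.035458 = 0.03802 m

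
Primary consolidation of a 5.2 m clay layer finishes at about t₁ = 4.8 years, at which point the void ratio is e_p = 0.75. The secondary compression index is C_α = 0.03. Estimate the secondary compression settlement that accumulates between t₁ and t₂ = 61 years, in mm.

S_s ≈ 98.4 mm

Secondary compression: S_s = C_α·H/(1+e_p)·log₁₀(t₂/t₁)
S_s = 0.03×5.2/(1+0.75)×log₁₀(61/4.8)
    = 0.08914 × 1.104 = 0.09842 m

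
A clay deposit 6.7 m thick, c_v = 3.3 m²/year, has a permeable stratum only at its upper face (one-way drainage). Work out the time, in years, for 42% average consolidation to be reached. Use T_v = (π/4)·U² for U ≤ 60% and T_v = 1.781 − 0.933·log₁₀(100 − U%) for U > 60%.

t ≈ 1.88 years

Drainage path length: H_d = H = 6.7 m (single drainage).
U ≤ 60%: T_v = (π/4)·U² = (π/4)×0.42² = 0.13854.
t = T_v·H_d²/c_v = 0.13854×6.7²/3.3 = 1.885 years.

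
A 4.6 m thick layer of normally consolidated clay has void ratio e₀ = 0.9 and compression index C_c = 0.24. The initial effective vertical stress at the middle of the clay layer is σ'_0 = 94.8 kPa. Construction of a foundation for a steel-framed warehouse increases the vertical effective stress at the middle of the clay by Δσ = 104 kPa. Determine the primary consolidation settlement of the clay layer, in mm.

Final effective stress: σ'_f = σ'_0 + Δσ = 94.8 + 104 = 198.8 kPa.
Normally consolidated clay, so the full stress increment lies on the virgin compression line:
S_c = C_c·H/(1+e₀)·log₁₀(σ'_f/σ'_0) = 0.24×4.6/(1+0.9)×log₁₀(198.8/94.8)
    = 0.58105 × 0.32161 = 0.1869 m

S_c ≈ 187 mm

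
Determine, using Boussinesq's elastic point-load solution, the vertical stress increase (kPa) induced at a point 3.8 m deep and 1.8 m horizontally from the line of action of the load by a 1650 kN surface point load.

Δσ_z ≈ 32.9 kPa

Boussinesq vertical stress below a point load on an elastic half-space:
Δσ_z = 3P/(2πz²) · [1 + (r/z)²]^(−5/2)
r/z = 1.8/3.8 = 0.47368; [1+(r/z)²]^(−5/2) = 0.60285.
Δσ_z = 3×1650/(2π×3.8²) × 0.60285 = 54.558 × 0.60285 = 32.89 kPa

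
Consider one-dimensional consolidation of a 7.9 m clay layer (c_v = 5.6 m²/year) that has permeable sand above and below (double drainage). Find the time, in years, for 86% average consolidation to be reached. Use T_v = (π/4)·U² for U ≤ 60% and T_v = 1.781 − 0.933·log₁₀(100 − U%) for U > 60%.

Drainage path length: H_d = H/2 = 3.95 m (double drainage).
U > 60%: T_v = 1.781 − 0.933·log₁₀(100 − 86) = 0.71166.
t = T_v·H_d²/c_v = 0.71166×3.95²/5.6 = 1.983 years.

t ≈ 1.98 years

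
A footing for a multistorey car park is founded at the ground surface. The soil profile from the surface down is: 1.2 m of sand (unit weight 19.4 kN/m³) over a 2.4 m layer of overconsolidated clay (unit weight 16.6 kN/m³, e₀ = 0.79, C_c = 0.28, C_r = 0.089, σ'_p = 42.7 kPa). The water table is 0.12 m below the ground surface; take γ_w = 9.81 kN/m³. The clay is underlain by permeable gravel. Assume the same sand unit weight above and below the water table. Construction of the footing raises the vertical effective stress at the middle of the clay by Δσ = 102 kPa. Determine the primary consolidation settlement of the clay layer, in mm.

S_c ≈ 209 mm

Mid-depth of clay below the ground surface: z = 1.2 + 2.4/2 = 2.4 m.
Total vertical stress at mid-clay: σ_v = 19.4×1.2 + 16.6×1.2 = 43.2 kPa.
Pore pressure: u = 9.81×(2.4 − 0.12) = 22.367 kPa.
Initial effective stress: σ'_0 = σ_v − u = 43.2 − 22.367 = 20.833 kPa.
Final effective stress: σ'_f = 20.833 + 102 = 122.83 kPa.
σ'_f = 122.83 > σ'_p = 42.7 kPa, so the stress path crosses the preconsolidation pressure — recompression up to σ'_p, then virgin compression beyond:
S_c = H/(1+e₀)·[C_r·log₁₀(σ'_p/σ'_0) + C_c·log₁₀(σ'_f/σ'_p)]
    = 2.4/1.79 × [0.089×log₁₀(42.7/20.833) + 0.28×log₁₀(122.83/42.7)]
    = 1.3408 × [0.027739 + 0.12849] = 0.2095 m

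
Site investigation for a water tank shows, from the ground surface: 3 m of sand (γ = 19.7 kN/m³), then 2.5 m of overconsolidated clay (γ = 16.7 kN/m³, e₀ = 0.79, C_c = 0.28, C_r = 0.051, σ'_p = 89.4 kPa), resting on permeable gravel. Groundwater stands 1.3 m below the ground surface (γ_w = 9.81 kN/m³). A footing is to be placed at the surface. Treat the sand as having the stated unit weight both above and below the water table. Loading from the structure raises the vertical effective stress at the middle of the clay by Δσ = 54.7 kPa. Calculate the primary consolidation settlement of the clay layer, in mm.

S_c ≈ 45.8 mm

Mid-depth of clay below the ground surface: z = 3 + 2.5/2 = 4.25 m.
Total vertical stress at mid-clay: σ_v = 19.7×3 + 16.7×1.25 = 79.975 kPa.
Pore pressure: u = 9.81×(4.25 − 1.3) = 28.94 kPa.
Initial effective stress: σ'_0 = σ_v − u = 79.975 − 28.94 = 51.035 kPa.
Final effective stress: σ'_f = 51.035 + 54.7 = 105.73 kPa.
σ'_f = 105.73 > σ'_p = 89.4 kPa, so the stress path crosses the preconsolidation pressure — recompression up to σ'_p, then virgin compression beyond:
S_c = H/(1+e₀)·[C_r·log₁₀(σ'_p/σ'_0) + C_c·log₁₀(σ'_f/σ'_p)]
    = 2.5/1.79 × [0.051×log₁₀(89.4/51.035) + 0.28×log₁₀(105.73/89.4)]
    = 1.3966 × [0.012417 + 0.020401] = 0.04583 m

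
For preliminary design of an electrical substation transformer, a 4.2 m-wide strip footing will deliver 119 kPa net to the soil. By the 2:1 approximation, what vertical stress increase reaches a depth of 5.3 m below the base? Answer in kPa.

By the 2:1 method the load spreads at 1 horizontal : 2 vertical, so at depth z the loaded area has grown by z in each plan dimension:
Δσ = qB/(B+z) = 119×4.2/(4.2+5.3) = 52.611 kPa

Δσ_z ≈ 52.6 kPa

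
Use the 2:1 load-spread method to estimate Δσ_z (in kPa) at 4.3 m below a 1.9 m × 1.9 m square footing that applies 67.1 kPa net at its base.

By the 2:1 method the load spreads at 1 horizontal : 2 vertical, so at depth z the loaded area has grown by z in each plan dimension:
Δσ = qBL/((B+z)(L+z)) = 67.1×1.9×1.9/((1.9+4.3)(1.9+4.3)) = 6.3015 kPa

Δσ_z ≈ 6.3 kPa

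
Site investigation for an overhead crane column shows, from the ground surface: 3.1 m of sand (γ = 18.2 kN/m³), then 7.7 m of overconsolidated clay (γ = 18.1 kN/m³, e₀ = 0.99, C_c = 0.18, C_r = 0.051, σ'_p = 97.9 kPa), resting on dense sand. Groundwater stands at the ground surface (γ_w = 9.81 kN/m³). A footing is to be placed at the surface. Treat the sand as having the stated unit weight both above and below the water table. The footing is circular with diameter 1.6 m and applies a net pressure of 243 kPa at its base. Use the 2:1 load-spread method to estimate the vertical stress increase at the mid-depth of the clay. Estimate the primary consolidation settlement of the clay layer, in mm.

S_c ≈ 11.7 mm

Mid-depth of clay below the ground surface: z = 3.1 + 7.7/2 = 6.95 m.
Total vertical stress at mid-clay: σ_v = 18.2×3.1 + 18.1×3.85 = 126.11 kPa.
Pore pressure: u = 9.81×(6.95 − 0) = 68.18 kPa.
Initial effective stress: σ'_0 = σ_v − u = 126.11 − 68.18 = 57.93 kPa.
Stress increase at mid-clay by the 2:1 spreading method:
Δσ ≈ qD²/(D+z)² = 243×1.6²/(1.6+6.95)² = 8.5097 kPa
Final effective stress: σ'_f = 57.93 + 8.5097 = 66.44 kPa.
σ'_f = 66.44 ≤ σ'_p = 97.9 kPa, so the clay remains overconsolidated and only the recompression index applies:
S_c = C_r·H/(1+e₀)·log₁₀(σ'_f/σ'_0) = 0.051×7.7/1.99×log₁₀(66.44/57.93)
    = 0.19733 × 0.059526 = 0.01175 m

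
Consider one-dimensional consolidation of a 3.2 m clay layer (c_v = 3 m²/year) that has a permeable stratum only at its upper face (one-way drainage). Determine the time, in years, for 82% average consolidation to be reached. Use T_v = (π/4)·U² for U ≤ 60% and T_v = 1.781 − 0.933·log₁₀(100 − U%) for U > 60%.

Drainage path length: H_d = H = 3.2 m (single drainage).
U > 60%: T_v = 1.781 − 0.933·log₁₀(100 − 82) = 0.60983.
t = T_v·H_d²/c_v = 0.60983×3.2²/3 = 2.082 years.

t ≈ 2.08 years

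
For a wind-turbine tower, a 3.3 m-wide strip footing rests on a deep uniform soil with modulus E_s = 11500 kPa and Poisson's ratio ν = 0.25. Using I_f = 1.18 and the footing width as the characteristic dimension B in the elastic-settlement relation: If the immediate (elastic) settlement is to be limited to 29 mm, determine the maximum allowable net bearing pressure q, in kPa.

S_e = q·B·(1−ν²)/E_s · I_f  ⇒  q = S_e·E_s / (B·(1−ν²)·I_f).
q = 0.029 × 11500 / (3.3 × 0.9375 × 1.18) = 91.35 kPa

q ≈ 91.4 kPa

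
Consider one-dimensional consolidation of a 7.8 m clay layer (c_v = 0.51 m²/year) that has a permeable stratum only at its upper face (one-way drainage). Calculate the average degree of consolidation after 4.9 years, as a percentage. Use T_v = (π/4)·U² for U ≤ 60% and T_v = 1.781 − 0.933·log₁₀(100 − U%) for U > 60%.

Drainage path length: H_d = H = 7.8 m (single drainage).
T_v = c_v·t/H_d² = 0.51×4.9/7.8² = 0.041075.
T_v = 0.041075 corresponds to the U ≤ 60% branch:
U = √(4T_v/π) = 0.2287

U ≈ 22.9 %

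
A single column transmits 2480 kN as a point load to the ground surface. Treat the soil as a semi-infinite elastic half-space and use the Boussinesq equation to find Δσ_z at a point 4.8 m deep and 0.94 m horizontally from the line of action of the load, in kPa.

Boussinesq vertical stress below a point load on an elastic half-space:
Δσ_z = 3P/(2πz²) · [1 + (r/z)²]^(−5/2)
r/z = 0.94/4.8 = 0.19583; [1+(r/z)²]^(−5/2) = 0.91021.
Δσ_z = 3×2480/(2π×4.8²) × 0.91021 = 51.394 × 0.91021 = 46.78 kPa

Δσ_z ≈ 46.8 kPa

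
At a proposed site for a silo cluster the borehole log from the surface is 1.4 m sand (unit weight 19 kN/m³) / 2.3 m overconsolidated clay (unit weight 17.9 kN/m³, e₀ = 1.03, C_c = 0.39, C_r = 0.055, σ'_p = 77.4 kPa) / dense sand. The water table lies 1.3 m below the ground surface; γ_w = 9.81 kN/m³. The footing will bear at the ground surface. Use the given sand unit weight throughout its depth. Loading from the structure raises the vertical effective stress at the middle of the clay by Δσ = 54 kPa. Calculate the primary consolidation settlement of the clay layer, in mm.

Mid-depth of clay below the ground surface: z = 1.4 + 2.3/2 = 2.55 m.
Total vertical stress at mid-clay: σ_v = 19×1.4 + 17.9×1.15 = 47.185 kPa.
Pore pressure: u = 9.81×(2.55 − 1.3) = 12.263 kPa.
Initial effective stress: σ'_0 = σ_v − u = 47.185 − 12.263 = 34.922 kPa.
Final effective stress: σ'_f = 34.922 + 54 = 88.922 kPa.
σ'_f = 88.922 > σ'_p = 77.4 kPa, so the stress path crosses the preconsolidation pressure — recompression up to σ'_p, then virgin compression beyond:
S_c = H/(1+e₀)·[C_r·log₁₀(σ'_p/σ'_0) + C_c·log₁₀(σ'_f/σ'_p)]
    = 2.3/2.03 × [0.055×log₁₀(77.4/34.922) + 0.39×log₁₀(88.922/77.4)]
    = 1.133 × [0.01901 + 0.023505] = 0.04817 m

S_c ≈ 48.2 mm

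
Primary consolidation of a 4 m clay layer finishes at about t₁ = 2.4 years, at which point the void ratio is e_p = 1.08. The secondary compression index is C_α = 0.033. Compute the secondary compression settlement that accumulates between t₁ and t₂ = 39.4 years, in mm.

Secondary compression: S_s = C_α·H/(1+e_p)·log₁₀(t₂/t₁)
S_s = 0.033×4/(1+1.08)×log₁₀(39.4/2.4)
    = 0.06346 × 1.215 = 0.07712 m

S_s ≈ 77.1 mm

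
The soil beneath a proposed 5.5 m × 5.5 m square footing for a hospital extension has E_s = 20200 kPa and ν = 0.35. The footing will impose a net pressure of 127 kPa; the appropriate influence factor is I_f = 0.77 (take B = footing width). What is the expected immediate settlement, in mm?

S_e ≈ 23.4 mm

Immediate (elastic) settlement: S_e = q·B·(1−ν²)/E_s · I_f.
S_e = 127 × 5.5 × (1 − 0.35²) / 20200 × 0.77
    = 127 × 5.5 × 0.8775 / 20200 × 0.77
    = 0.02336 m = 23.36 mm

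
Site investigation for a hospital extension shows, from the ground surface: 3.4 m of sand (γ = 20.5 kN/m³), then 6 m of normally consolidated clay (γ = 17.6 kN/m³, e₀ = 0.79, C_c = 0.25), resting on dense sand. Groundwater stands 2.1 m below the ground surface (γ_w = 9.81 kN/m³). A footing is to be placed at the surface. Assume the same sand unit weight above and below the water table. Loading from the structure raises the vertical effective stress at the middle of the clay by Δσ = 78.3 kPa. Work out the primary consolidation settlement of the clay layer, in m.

S_c ≈ 0.248 m

Mid-depth of clay below the ground surface: z = 3.4 + 6/2 = 6.4 m.
Total vertical stress at mid-clay: σ_v = 20.5×3.4 + 17.6×3 = 122.5 kPa.
Pore pressure: u = 9.81×(6.4 − 2.1) = 42.183 kPa.
Initial effective stress: σ'_0 = σ_v − u = 122.5 − 42.183 = 80.317 kPa.
Final effective stress: σ'_f = σ'_0 + Δσ = 80.317 + 78.3 = 158.62 kPa.
Normally consolidated clay, so the full stress increment lies on the virgin compression line:
S_c = C_c·H/(1+e₀)·log₁₀(σ'_f/σ'_0) = 0.25×6/(1+0.79)×log₁₀(158.62/80.317)
    = 0.83799 × 0.29555 = 0.2477 m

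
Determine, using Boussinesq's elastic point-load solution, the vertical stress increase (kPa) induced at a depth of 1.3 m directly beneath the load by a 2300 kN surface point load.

Boussinesq vertical stress below a point load on an elastic half-space:
Δσ_z = 3P/(2πz²) · [1 + (r/z)²]^(−5/2)
r/z = 0/1.3 = 0; [1+(r/z)²]^(−5/2) = 1.
Δσ_z = 3×2300/(2π×1.3²) × 1 = 649.8 × 1 = 649.8 kPa

Δσ_z ≈ 650 kPa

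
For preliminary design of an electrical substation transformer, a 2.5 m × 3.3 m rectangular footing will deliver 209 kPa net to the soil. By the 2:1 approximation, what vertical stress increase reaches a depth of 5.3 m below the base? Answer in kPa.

Δσ_z ≈ 25.7 kPa

By the 2:1 method the load spreads at 1 horizontal : 2 vertical, so at depth z the loaded area has grown by z in each plan dimension:
Δσ = qBL/((B+z)(L+z)) = 209×2.5×3.3/((2.5+5.3)(3.3+5.3)) = 25.704 kPa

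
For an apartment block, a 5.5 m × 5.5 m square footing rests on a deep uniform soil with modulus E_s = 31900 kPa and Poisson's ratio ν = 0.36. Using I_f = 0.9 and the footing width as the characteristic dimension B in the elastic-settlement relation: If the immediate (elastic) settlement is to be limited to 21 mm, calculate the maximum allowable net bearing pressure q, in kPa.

q ≈ 155 kPa

S_e = q·B·(1−ν²)/E_s · I_f  ⇒  q = S_e·E_s / (B·(1−ν²)·I_f).
q = 0.021 × 31900 / (5.5 × 0.8704 × 0.9) = 155.5 kPa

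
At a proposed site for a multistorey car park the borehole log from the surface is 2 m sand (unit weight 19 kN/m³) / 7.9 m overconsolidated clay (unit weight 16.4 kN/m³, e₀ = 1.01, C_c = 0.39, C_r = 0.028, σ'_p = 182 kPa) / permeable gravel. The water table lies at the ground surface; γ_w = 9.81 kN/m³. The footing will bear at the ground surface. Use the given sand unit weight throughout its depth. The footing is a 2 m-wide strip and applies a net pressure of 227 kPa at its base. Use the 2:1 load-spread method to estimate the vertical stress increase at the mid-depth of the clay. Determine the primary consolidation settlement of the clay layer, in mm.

Mid-depth of clay below the ground surface: z = 2 + 7.9/2 = 5.95 m.
Total vertical stress at mid-clay: σ_v = 19×2 + 16.4×3.95 = 102.78 kPa.
Pore pressure: u = 9.81×(5.95 − 0) = 58.37 kPa.
Initial effective stress: σ'_0 = σ_v − u = 102.78 − 58.37 = 44.41 kPa.
Stress increase at mid-clay by the 2:1 spreading method:
Δσ = qB/(B+z) = 227×2/(2+5.95) = 57.107 kPa
Final effective stress: σ'_f = 44.41 + 57.107 = 101.52 kPa.
σ'_f = 101.52 ≤ σ'_p = 182 kPa, so the clay remains overconsolidated and only the recompression index applies:
S_c = C_r·H/(1+e₀)·log₁₀(σ'_f/σ'_0) = 0.028×7.9/2.01×log₁₀(101.52/44.41)
    = 0.11005 × 0.35907 = 0.03952 m

S_c ≈ 39.5 mm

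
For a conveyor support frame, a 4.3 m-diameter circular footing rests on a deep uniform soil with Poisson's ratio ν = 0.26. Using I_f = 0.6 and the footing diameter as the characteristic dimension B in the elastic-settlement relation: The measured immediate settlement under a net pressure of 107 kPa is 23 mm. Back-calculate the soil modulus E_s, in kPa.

E_s ≈ 11200 kPa

S_e = q·B·(1−ν²)/E_s · I_f  ⇒  E_s = q·B·(1−ν²)·I_f / S_e.
E_s = 107 × 4.3 × 0.9324 × 0.6 / 0.023 = 11190 kPa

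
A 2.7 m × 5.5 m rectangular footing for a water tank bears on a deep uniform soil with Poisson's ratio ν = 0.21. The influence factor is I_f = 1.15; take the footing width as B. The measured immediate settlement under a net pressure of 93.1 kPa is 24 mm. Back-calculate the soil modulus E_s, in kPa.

S_e = q·B·(1−ν²)/E_s · I_f  ⇒  E_s = q·B·(1−ν²)·I_f / S_e.
E_s = 93.1 × 2.7 × 0.9559 × 1.15 / 0.024 = 11510 kPa

E_s ≈ 11500 kPa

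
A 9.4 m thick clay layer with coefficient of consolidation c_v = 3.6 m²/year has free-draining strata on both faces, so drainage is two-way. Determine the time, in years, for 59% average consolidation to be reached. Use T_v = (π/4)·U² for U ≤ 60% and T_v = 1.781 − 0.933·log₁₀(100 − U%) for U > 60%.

t ≈ 1.68 years

Drainage path length: H_d = H/2 = 4.7 m (double drainage).
U ≤ 60%: T_v = (π/4)·U² = (π/4)×0.59² = 0.2734.
t = T_v·H_d²/c_v = 0.2734×4.7²/3.6 = 1.678 years.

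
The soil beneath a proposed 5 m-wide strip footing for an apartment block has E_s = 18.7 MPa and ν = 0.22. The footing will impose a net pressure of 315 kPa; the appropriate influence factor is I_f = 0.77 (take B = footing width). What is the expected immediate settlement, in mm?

Immediate (elastic) settlement: S_e = q·B·(1−ν²)/E_s · I_f.
E_s = 18.7 MPa = 18700 kPa.
S_e = 315 × 5 × (1 − 0.22²) / 18700 × 0.77
    = 315 × 5 × 0.9516 / 18700 × 0.77
    = 0.06171 m = 61.71 mm

S_e ≈ 61.7 mm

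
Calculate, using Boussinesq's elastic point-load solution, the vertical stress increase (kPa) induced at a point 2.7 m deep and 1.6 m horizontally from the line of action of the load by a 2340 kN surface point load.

Δσ_z ≈ 72.2 kPa

Boussinesq vertical stress below a point load on an elastic half-space:
Δσ_z = 3P/(2πz²) · [1 + (r/z)²]^(−5/2)
r/z = 1.6/2.7 = 0.59259; [1+(r/z)²]^(−5/2) = 0.47122.
Δσ_z = 3×2340/(2π×2.7²) × 0.47122 = 153.26 × 0.47122 = 72.22 kPa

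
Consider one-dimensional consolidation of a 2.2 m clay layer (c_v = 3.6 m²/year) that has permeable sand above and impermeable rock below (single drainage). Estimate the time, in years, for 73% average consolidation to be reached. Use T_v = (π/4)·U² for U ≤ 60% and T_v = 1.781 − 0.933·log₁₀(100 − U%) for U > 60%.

t ≈ 0.599 years

Drainage path length: H_d = H = 2.2 m (single drainage).
U > 60%: T_v = 1.781 − 0.933·log₁₀(100 − 73) = 0.44554.
t = T_v·H_d²/c_v = 0.44554×2.2²/3.6 = 0.599 years.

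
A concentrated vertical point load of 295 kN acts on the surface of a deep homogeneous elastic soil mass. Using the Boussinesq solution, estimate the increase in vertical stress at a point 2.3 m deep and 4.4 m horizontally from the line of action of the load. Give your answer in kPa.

Δσ_z ≈ 0.568 kPa

Boussinesq vertical stress below a point load on an elastic half-space:
Δσ_z = 3P/(2πz²) · [1 + (r/z)²]^(−5/2)
r/z = 4.4/2.3 = 1.913; [1+(r/z)²]^(−5/2) = 0.021335.
Δσ_z = 3×295/(2π×2.3²) × 0.021335 = 26.626 × 0.021335 = 0.5681 kPa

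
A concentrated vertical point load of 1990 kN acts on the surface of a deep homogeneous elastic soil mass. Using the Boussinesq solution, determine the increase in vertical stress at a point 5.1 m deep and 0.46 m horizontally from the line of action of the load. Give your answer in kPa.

Δσ_z ≈ 35.8 kPa

Boussinesq vertical stress below a point load on an elastic half-space:
Δσ_z = 3P/(2πz²) · [1 + (r/z)²]^(−5/2)
r/z = 0.46/5.1 = 0.090196; [1+(r/z)²]^(−5/2) = 0.97995.
Δσ_z = 3×1990/(2π×5.1²) × 0.97995 = 36.53 × 0.97995 = 35.8 kPa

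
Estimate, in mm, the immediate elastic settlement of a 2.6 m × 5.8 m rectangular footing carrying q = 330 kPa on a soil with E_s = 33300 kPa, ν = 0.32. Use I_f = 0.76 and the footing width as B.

S_e ≈ 17.6 mm

Immediate (elastic) settlement: S_e = q·B·(1−ν²)/E_s · I_f.
S_e = 330 × 2.6 × (1 − 0.32²) / 33300 × 0.76
    = 330 × 2.6 × 0.8976 / 33300 × 0.76
    = 0.01758 m = 17.58 mm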